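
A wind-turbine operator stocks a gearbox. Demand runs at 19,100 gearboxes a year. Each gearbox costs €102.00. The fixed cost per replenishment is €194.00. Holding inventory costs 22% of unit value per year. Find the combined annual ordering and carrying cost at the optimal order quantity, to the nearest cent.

Holding cost H = 0.22 × €102.00 = €22.4400 per unit per year.
The optimal lot size = √(2DS/H) = √(2 × 19,100 × 194 / 22.44) ≈ 574.67.
At the optimum the two cost components are equal, so total cost = 2·(Q*/2)H = Q*·H.
Minimum total = √(2DSH) = √(2 × 19,100 × 194 × 22.44) ≈ 12895.672.

TC* ≈ €12,895.67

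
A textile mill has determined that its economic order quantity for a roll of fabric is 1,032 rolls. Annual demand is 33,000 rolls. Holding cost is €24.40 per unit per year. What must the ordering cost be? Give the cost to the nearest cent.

Squaring Q* = √(2DS/H) gives Q*² = 2DS/H.
From Q* = √(2DS/H): S = Q*²H / (2D) = 1,032² × 24.4 / (2 × 33,000) = 393.7361.

S ≈ €393.74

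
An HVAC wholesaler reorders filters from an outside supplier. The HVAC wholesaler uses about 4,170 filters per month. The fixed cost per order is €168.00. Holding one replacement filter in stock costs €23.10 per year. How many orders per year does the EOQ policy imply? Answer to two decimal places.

Annual demand D = 4,170 × 12 = 50,040.
EOQ = √(2DS/H) = √(2 × 50,040 × 168 / 23.1) ≈ 853.14.
Orders per year = D / Q* = 50,040 / 853.14 ≈ 58.654.

N ≈ 58.65 orders per year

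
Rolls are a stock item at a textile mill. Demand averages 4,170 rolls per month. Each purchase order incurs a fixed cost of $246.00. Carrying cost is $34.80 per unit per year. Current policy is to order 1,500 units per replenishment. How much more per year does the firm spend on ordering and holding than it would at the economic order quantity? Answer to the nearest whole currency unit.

Annual demand D = 4,170 × 12 = 50,040.
EOQ = √(2DS/H) = √(2 × 50,040 × 246 / 34.8) ≈ 841.11.
Cost at Q* = (D/Q*)S + (Q*/2)H = √(2DSH) ≈ $29,270.55.
Cost at Q = 1,500: (50,040/1,500)×246 + (1,500/2)×34.8 = $8,206.56 + $26,100.00 = $34,306.56.
Excess = $34,306.56 − $29,270.55 = $5,036.01.

Extra cost ≈ $5,036 per year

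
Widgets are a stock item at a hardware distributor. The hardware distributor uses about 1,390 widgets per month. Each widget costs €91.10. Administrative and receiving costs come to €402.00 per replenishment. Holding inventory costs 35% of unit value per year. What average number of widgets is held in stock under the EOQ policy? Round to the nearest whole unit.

Average inventory ≈ 324 widgets

Annual demand D = 1,390 × 12 = 16,680.
Holding cost H = 0.35 × €91.10 = €31.8850 per unit per year.
Q* = √(2DS/H) = √(2 × 16,680 × 402 / 31.885) ≈ 648.53.
Average inventory = Q*/2 ≈ 648.53 / 2 = 324.267.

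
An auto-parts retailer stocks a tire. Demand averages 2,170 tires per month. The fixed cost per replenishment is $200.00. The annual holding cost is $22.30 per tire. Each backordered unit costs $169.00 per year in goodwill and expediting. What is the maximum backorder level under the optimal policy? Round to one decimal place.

Annual demand D = 2,170 × 12 = 26,040.
With planned backorders, Q* = √(2DS/H) · √((H+B)/B).
√(2DS/H) = √(2 × 26,040 × 200 / 22.3) = 683.436.
√((H+B)/B) = √((22.3+169)/169) = 1.0639.
Q* ≈ 727.130.
S* = Q* · H/(H+B) = 727.130 × 22.3/191.3 ≈ 84.762.

S* ≈ 84.8 tires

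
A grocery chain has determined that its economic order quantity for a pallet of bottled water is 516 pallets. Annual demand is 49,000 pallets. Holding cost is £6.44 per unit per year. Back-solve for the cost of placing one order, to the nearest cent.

S ≈ £17.50

Invert the EOQ relation Q*² = 2DS/H.
From Q* = √(2DS/H): S = Q*²H / (2D) = 516² × 6.44 / (2 × 49,000) = 17.4968.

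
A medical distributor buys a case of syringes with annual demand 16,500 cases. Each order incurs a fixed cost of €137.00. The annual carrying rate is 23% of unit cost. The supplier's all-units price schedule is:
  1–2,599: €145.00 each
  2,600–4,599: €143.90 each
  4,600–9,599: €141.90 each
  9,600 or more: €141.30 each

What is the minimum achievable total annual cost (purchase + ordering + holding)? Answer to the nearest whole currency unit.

Holding cost per unit per year at price C is H = 0.23·C.
For each price level, check whether its EOQ is feasible; otherwise the best quantity at that price is the breakpoint.
EOQ at €145.00 = 368.2 (feasible in tier 1): TC = 16,500×€145.00 + (16,500/368.2)×137 + (368.2/2)×0.23×€145.00 = €2,404,779.06.
EOQ at €143.90 = 369.6 < 2600, so use break Q=2600: TC = 16,500×€143.90 + (16,500/2600.0)×137 + (2600.0/2)×0.23×€143.90 = €2,418,245.52.
EOQ at €141.90 = 372.2 < 4600, so use break Q=4600: TC = 16,500×€141.90 + (16,500/4600.0)×137 + (4600.0/2)×0.23×€141.90 = €2,416,906.51.
EOQ at €141.30 = 373.0 < 9600, so use break Q=9600: TC = 16,500×€141.30 + (16,500/9600.0)×137 + (9600.0/2)×0.23×€141.30 = €2,487,680.67.
Lowest total cost among the candidates is at Q = 368.2.

TC* ≈ €2,404,779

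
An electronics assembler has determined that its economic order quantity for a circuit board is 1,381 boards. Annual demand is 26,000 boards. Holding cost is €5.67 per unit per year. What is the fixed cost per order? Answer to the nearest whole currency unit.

S ≈ €208

The basic EOQ model gives Q* = √(2DS/H); rearrange for the unknown.
From Q* = √(2DS/H): S = Q*²H / (2D) = 1,381² × 5.67 / (2 × 26,000) = 207.9539.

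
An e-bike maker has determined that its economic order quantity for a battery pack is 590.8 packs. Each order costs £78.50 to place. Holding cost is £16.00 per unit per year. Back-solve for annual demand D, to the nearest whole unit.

Invert the EOQ relation Q*² = 2DS/H.
From Q* = √(2DS/H): D = Q*²H / (2S) = 590.8² × 16 / (2 × 78.5) = 35571.428.

D ≈ 35,571 packs per year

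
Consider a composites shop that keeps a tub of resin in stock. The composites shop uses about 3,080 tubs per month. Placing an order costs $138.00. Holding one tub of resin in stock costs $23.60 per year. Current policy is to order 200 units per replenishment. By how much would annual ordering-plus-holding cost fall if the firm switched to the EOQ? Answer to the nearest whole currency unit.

Extra cost ≈ $12,347 per year

Annual demand D = 3,080 × 12 = 36,960.
EOQ = √(2DS/H) = √(2 × 36,960 × 138 / 23.6) ≈ 657.45.
Cost at Q* = (D/Q*)S + (Q*/2)H = √(2DSH) ≈ $15,515.88.
Cost at Q = 200: (36,960/200)×138 + (200/2)×23.6 = $25,502.40 + $2,360.00 = $27,862.40.
Excess = $27,862.40 − $15,515.88 = $12,346.52.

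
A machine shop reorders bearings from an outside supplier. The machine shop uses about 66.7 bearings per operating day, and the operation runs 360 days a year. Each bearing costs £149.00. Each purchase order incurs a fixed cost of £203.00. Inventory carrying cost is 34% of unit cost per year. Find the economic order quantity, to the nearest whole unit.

Q* ≈ 439 bearings

Annual demand D = 66.7 × 360 = 24,012.
Holding cost H = 0.34 × £149.00 = £50.6600 per unit per year.
EOQ = √(2DS / H) = √(2 × 24,012 × 203 / 50.66).
= √(9,748,872 / 50.66) = √192,437.2681 ≈ 438.677.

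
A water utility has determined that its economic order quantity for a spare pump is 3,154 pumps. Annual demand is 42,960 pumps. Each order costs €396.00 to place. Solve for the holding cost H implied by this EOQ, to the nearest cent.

H ≈ €3.42

The basic EOQ model gives Q* = √(2DS/H); rearrange for the unknown.
From Q* = √(2DS/H): H = 2DS / Q*² = 2 × 42,960 × 396 / 3,154² = 3.4203.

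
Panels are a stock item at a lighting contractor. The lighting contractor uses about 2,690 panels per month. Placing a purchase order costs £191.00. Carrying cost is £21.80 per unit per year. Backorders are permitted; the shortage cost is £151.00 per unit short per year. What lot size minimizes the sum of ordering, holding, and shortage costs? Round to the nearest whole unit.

Q* ≈ 805 panels

Annual demand D = 2,690 × 12 = 32,280.
With planned backorders, Q* = √(2DS/H) · √((H+B)/B).
√(2DS/H) = √(2 × 32,280 × 191 / 21.8) = 752.091.
√((H+B)/B) = √((21.8+151)/151) = 1.0698.
Q* ≈ 804.551.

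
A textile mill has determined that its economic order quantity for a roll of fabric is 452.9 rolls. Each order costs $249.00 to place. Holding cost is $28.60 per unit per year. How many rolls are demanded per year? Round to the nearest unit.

D ≈ 11,780 rolls per year

Invert the EOQ relation Q*² = 2DS/H.
From Q* = √(2DS/H): D = Q*²H / (2S) = 452.9² × 28.6 / (2 × 249) = 11779.893.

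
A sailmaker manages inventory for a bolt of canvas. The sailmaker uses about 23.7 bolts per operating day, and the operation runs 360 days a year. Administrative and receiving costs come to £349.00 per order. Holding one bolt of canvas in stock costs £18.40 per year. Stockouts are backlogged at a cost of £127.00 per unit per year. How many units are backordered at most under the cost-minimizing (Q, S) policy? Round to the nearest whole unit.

Annual demand D = 23.7 × 360 = 8,532.
With planned backorders, Q* = √(2DS/H) · √((H+B)/B).
√(2DS/H) = √(2 × 8,532 × 349 / 18.4) = 568.911.
√((H+B)/B) = √((18.4+127)/127) = 1.0700.
Q* ≈ 608.730.
S* = Q* · H/(H+B) = 608.730 × 18.4/145.4 ≈ 77.033.

S* ≈ 77 bolts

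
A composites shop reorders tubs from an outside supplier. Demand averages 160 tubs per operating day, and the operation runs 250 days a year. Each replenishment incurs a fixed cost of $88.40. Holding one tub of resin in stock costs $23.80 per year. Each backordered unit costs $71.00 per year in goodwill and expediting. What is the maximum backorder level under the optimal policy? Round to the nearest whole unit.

S* ≈ 158 tubs

Annual demand D = 160 × 250 = 40,000.
With planned backorders, Q* = √(2DS/H) · √((H+B)/B).
√(2DS/H) = √(2 × 40,000 × 88.4 / 23.8) = 545.108.
√((H+B)/B) = √((23.8+71)/71) = 1.1555.
Q* ≈ 629.880.
S* = Q* · H/(H+B) = 629.880 × 23.8/94.8 ≈ 158.134.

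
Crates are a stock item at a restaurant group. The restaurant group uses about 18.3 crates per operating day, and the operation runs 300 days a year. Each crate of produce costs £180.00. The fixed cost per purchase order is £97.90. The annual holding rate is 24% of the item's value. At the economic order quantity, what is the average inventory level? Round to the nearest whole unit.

Annual demand D = 18.3 × 300 = 5,490.
Holding cost H = 0.24 × £180.00 = £43.2000 per unit per year.
Q* = √(2DS/H) = √(2 × 5,490 × 97.9 / 43.2) ≈ 157.74.
Average inventory = Q*/2 ≈ 157.74 / 2 = 78.872.

Average inventory ≈ 79 crates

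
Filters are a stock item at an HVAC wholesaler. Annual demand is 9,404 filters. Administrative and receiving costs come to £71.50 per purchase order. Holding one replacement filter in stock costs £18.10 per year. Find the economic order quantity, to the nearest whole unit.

Q* ≈ 273 filters

EOQ = √(2DS / H) = √(2 × 9,404 × 71.5 / 18.1).
= √(1,344,772 / 18.1) = √74,296.7956 ≈ 272.574.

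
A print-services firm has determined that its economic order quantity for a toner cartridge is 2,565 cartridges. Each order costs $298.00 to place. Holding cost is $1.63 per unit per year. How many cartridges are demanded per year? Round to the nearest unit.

D ≈ 17,994 cartridges per year

Squaring Q* = √(2DS/H) gives Q*² = 2DS/H.
From Q* = √(2DS/H): D = Q*²H / (2S) = 2,565² × 1.63 / (2 × 298) = 17993.518.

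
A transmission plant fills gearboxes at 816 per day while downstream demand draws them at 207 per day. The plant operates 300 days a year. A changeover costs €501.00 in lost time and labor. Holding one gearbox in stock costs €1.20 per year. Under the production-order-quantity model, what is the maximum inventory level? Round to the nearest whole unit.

Annual demand D = 207 × 300 = 62,100.
Production build-up factor (1 − d/p) = 1 − 207/816 = 0.7463.
Q* = √(2DS / (H(1 − d/p))) = √(2 × 62,100 × 501 / (1.2 × 0.7463)).
= √(62,224,200 / 0.8956) ≈ 8335.381.
Maximum inventory = Q*(1 − d/p) = 8335.381 × 0.7463 ≈ 6220.891.

I_max ≈ 6,221 gearboxes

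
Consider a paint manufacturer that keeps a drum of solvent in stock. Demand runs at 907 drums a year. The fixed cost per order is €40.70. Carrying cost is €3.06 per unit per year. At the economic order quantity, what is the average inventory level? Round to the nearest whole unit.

EOQ = √(2DS/H) = √(2 × 907 × 40.7 / 3.06) ≈ 155.33.
Average inventory = Q*/2 ≈ 155.33 / 2 = 77.665.

Average inventory ≈ 78 drums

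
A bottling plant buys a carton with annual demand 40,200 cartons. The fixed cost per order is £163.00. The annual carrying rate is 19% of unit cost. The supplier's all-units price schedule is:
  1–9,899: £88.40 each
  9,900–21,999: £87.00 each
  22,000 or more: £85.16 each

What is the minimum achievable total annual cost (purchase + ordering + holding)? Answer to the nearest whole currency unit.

TC* ≈ £3,568,516

Holding cost per unit per year at price C is H = 0.19·C.
Candidates are each tier's EOQ (if it falls in that tier) and each price-break quantity.
EOQ at £88.40 = 883.3 (feasible in tier 1): TC = 40,200×£88.40 + (40,200/883.3)×163 + (883.3/2)×0.19×£88.40 = £3,568,516.27.
EOQ at £87.00 = 890.4 < 9900, so use break Q=9900: TC = 40,200×£87.00 + (40,200/9900.0)×163 + (9900.0/2)×0.19×£87.00 = £3,579,885.38.
EOQ at £85.16 = 900.0 < 22000, so use break Q=22000: TC = 40,200×£85.16 + (40,200/22000.0)×163 + (22000.0/2)×0.19×£85.16 = £3,601,714.25.
Lowest total cost among the candidates is at Q = 883.3.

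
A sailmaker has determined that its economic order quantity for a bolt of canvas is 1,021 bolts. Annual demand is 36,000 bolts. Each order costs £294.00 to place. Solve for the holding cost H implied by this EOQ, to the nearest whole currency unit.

Squaring Q* = √(2DS/H) gives Q*² = 2DS/H.
From Q* = √(2DS/H): H = 2DS / Q*² = 2 × 36,000 × 294 / 1,021² = 20.3062.

H ≈ £20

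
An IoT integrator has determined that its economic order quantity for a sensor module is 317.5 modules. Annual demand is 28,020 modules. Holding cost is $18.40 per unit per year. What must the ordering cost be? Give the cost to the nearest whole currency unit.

Squaring Q* = √(2DS/H) gives Q*² = 2DS/H.
From Q* = √(2DS/H): S = Q*²H / (2D) = 317.5² × 18.4 / (2 × 28,020) = 33.0984.

S ≈ $33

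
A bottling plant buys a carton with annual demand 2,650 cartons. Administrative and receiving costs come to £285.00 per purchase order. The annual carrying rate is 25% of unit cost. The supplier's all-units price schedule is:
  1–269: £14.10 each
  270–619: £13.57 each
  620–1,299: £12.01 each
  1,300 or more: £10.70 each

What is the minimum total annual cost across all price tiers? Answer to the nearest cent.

TC* ≈ £30,674.71

Holding cost per unit per year at price C is H = 0.25·C.
Evaluate total cost at each tier's feasible EOQ or, if the EOQ is below the tier, at the tier's minimum quantity.
Tier 1 (£14.10): EOQ = 654.6 exceeds tier's upper bound 269, so this tier is dominated.
Tier 2 (£13.57): EOQ = 667.3 exceeds tier's upper bound 619, so this tier is dominated.
EOQ at £12.01 = 709.3 (feasible in tier 3): TC = 2,650×£12.01 + (2,650/709.3)×285 + (709.3/2)×0.25×£12.01 = £33,956.12.
EOQ at £10.70 = 751.4 < 1300, so use break Q=1300: TC = 2,650×£10.70 + (2,650/1300.0)×285 + (1300.0/2)×0.25×£10.70 = £30,674.71.
Lowest total cost among the candidates is at Q = 1300.0.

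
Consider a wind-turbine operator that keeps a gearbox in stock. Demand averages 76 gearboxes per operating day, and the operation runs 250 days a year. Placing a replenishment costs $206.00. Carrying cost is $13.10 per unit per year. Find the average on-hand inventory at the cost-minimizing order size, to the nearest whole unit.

Average inventory ≈ 387 gearboxes

Annual demand D = 76 × 250 = 19,000.
The optimal lot size = √(2DS/H) = √(2 × 19,000 × 206 / 13.1) ≈ 773.02.
Average inventory = Q*/2 ≈ 773.02 / 2 = 386.509.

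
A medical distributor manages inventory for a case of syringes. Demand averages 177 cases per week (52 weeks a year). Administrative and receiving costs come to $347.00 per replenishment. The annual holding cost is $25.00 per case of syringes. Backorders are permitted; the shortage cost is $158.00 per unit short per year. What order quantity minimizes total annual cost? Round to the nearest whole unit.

Annual demand D = 177 × 52 = 9,204.
With planned backorders, Q* = √(2DS/H) · √((H+B)/B).
√(2DS/H) = √(2 × 9,204 × 347 / 25) = 505.473.
√((H+B)/B) = √((25+158)/158) = 1.0762.
Q* ≈ 543.995.

Q* ≈ 544 cases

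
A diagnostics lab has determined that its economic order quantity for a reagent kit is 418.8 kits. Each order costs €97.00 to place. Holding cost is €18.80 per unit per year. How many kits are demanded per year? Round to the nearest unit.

D ≈ 16,997 kits per year

Squaring Q* = √(2DS/H) gives Q*² = 2DS/H.
From Q* = √(2DS/H): D = Q*²H / (2S) = 418.8² × 18.8 / (2 × 97) = 16996.890.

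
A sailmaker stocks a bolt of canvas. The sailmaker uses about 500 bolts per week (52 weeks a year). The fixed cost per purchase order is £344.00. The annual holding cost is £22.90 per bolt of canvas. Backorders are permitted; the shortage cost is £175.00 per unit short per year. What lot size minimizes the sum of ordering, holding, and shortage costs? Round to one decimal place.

Annual demand D = 500 × 52 = 26,000.
With planned backorders, Q* = √(2DS/H) · √((H+B)/B).
√(2DS/H) = √(2 × 26,000 × 344 / 22.9) = 883.819.
√((H+B)/B) = √((22.9+175)/175) = 1.0634.
Q* ≈ 939.868.

Q* ≈ 939.9 bolts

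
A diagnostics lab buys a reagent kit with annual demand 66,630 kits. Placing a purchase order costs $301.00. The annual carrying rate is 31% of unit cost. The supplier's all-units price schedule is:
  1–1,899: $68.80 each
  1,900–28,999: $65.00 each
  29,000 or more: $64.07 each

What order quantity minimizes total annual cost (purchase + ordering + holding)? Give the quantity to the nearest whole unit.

Holding cost per unit per year at price C is H = 0.31·C.
Candidates are each tier's EOQ (if it falls in that tier) and each price-break quantity.
EOQ at $68.80 = 1371.4 (feasible in tier 1): TC = 66,630×$68.80 + (66,630/1371.4)×301 + (1371.4/2)×0.31×$68.80 = $4,613,392.81.
EOQ at $65.00 = 1410.9 < 1900, so use break Q=1900: TC = 66,630×$65.00 + (66,630/1900.0)×301 + (1900.0/2)×0.31×$65.00 = $4,360,648.09.
EOQ at $64.07 = 1421.1 < 29000, so use break Q=29000: TC = 66,630×$64.07 + (66,630/29000.0)×301 + (29000.0/2)×0.31×$64.07 = $4,557,670.32.
Lowest total cost is $4,360,648.09 at Q = 1900.0.

Q* ≈ 1,900 kits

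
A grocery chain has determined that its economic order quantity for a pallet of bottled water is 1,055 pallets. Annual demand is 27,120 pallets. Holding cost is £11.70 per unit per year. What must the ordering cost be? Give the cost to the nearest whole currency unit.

Invert the EOQ relation Q*² = 2DS/H.
From Q* = √(2DS/H): S = Q*²H / (2D) = 1,055² × 11.7 / (2 × 27,120) = 240.0884.

S ≈ £240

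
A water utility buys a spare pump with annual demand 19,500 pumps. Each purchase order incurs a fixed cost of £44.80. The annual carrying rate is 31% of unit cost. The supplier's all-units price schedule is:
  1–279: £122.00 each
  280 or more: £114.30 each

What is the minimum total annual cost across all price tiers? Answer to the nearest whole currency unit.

Holding cost per unit per year at price C is H = 0.31·C.
Candidates are each tier's EOQ (if it falls in that tier) and each price-break quantity.
EOQ at £122.00 = 214.9 (feasible in tier 1): TC = 19,500×£122.00 + (19,500/214.9)×44.8 + (214.9/2)×0.31×£122.00 = £2,387,128.91.
EOQ at £114.30 = 222.1 < 280, so use break Q=280: TC = 19,500×£114.30 + (19,500/280.0)×44.8 + (280.0/2)×0.31×£114.30 = £2,236,930.62.
Lowest total cost among the candidates is at Q = 280.0.

TC* ≈ £2,236,931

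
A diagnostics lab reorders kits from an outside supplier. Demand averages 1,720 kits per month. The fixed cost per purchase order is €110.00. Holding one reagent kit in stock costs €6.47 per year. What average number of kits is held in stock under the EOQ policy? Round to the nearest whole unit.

Average inventory ≈ 419 kits

Annual demand D = 1,720 × 12 = 20,640.
EOQ = √(2DS/H) = √(2 × 20,640 × 110 / 6.47) ≈ 837.75.
Average inventory = Q*/2 ≈ 837.75 / 2 = 418.875.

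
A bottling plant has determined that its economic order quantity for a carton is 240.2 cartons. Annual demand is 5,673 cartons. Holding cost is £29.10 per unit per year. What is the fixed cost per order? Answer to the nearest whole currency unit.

The basic EOQ model gives Q* = √(2DS/H); rearrange for the unknown.
From Q* = √(2DS/H): S = Q*²H / (2D) = 240.2² × 29.1 / (2 × 5,673) = 147.9777.

S ≈ £148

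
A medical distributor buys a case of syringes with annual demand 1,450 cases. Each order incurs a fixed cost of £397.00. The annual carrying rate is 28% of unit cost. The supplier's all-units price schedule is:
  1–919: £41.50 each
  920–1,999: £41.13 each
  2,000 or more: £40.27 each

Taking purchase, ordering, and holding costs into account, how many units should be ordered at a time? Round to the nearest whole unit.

Q* ≈ 315 cases

Holding cost per unit per year at price C is H = 0.28·C.
Evaluate total cost at each tier's feasible EOQ or, if the EOQ is below the tier, at the tier's minimum quantity.
EOQ at £41.50 = 314.8 (feasible in tier 1): TC = 1,450×£41.50 + (1,450/314.8)×397 + (314.8/2)×0.28×£41.50 = £63,832.61.
EOQ at £41.13 = 316.2 < 920, so use break Q=920: TC = 1,450×£41.13 + (1,450/920.0)×397 + (920.0/2)×0.28×£41.13 = £65,561.75.
EOQ at £40.27 = 319.5 < 2000, so use break Q=2000: TC = 1,450×£40.27 + (1,450/2000.0)×397 + (2000.0/2)×0.28×£40.27 = £69,954.93.
Lowest total cost is £63,832.61 at Q = 314.8.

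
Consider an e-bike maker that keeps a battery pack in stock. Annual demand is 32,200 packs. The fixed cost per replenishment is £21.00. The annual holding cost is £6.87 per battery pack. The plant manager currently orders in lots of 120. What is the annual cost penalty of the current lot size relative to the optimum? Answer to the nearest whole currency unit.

EOQ = √(2DS/H) = √(2 × 32,200 × 21 / 6.87) ≈ 443.68.
Cost at Q* = (D/Q*)S + (Q*/2)H = √(2DSH) ≈ £3,048.11.
Cost at Q = 120: (32,200/120)×21 + (120/2)×6.87 = £5,635.00 + £412.20 = £6,047.20.
Excess = £6,047.20 − £3,048.11 = £2,999.09.

Extra cost ≈ £2,999 per year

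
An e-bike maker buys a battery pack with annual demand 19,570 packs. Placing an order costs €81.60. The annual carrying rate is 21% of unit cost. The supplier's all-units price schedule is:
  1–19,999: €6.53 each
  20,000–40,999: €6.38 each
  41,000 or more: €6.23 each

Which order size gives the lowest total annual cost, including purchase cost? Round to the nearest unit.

Q* ≈ 1,526 packs

Holding cost per unit per year at price C is H = 0.21·C.
For each price level, check whether its EOQ is feasible; otherwise the best quantity at that price is the breakpoint.
EOQ at €6.53 = 1526.1 (feasible in tier 1): TC = 19,570×€6.53 + (19,570/1526.1)×81.6 + (1526.1/2)×0.21×€6.53 = €129,884.87.
EOQ at €6.38 = 1544.0 < 20000, so use break Q=20000: TC = 19,570×€6.38 + (19,570/20000.0)×81.6 + (20000.0/2)×0.21×€6.38 = €138,334.45.
EOQ at €6.23 = 1562.4 < 41000, so use break Q=41000: TC = 19,570×€6.23 + (19,570/41000.0)×81.6 + (41000.0/2)×0.21×€6.23 = €148,780.20.
Lowest total cost is €129,884.87 at Q = 1526.1.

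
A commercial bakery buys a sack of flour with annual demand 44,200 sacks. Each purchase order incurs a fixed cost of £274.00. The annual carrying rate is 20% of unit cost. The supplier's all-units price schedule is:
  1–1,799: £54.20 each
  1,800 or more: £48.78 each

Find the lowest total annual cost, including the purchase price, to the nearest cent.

Holding cost per unit per year at price C is H = 0.20·C.
Evaluate total cost at each tier's feasible EOQ or, if the EOQ is below the tier, at the tier's minimum quantity.
EOQ at £54.20 = 1494.8 (feasible in tier 1): TC = 44,200×£54.20 + (44,200/1494.8)×274 + (1494.8/2)×0.20×£54.20 = £2,411,843.77.
EOQ at £48.78 = 1575.7 < 1800, so use break Q=1800: TC = 44,200×£48.78 + (44,200/1800.0)×274 + (1800.0/2)×0.20×£48.78 = £2,171,584.62.
Lowest total cost among the candidates is at Q = 1800.0.

TC* ≈ £2,171,584.62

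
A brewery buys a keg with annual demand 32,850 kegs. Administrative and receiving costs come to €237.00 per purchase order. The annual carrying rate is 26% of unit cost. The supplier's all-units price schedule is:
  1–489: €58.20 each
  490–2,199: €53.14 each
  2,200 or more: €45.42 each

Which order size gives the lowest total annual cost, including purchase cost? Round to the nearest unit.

Holding cost per unit per year at price C is H = 0.26·C.
Candidates are each tier's EOQ (if it falls in that tier) and each price-break quantity.
Tier 1 (€58.20): EOQ = 1014.4 exceeds tier's upper bound 489, so this tier is dominated.
EOQ at €53.14 = 1061.6 (feasible in tier 2): TC = 32,850×€53.14 + (32,850/1061.6)×237 + (1061.6/2)×0.26×€53.14 = €1,760,316.44.
EOQ at €45.42 = 1148.3 < 2200, so use break Q=2200: TC = 32,850×€45.42 + (32,850/2200.0)×237 + (2200.0/2)×0.26×€45.42 = €1,508,575.96.
Lowest total cost is €1,508,575.96 at Q = 2200.0.

Q* ≈ 2,200 kegs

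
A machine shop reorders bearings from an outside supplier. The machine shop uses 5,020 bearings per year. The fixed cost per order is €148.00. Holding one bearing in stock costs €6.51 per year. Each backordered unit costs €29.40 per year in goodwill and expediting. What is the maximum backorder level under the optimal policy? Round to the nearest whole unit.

S* ≈ 96 bearings

With planned backorders, Q* = √(2DS/H) · √((H+B)/B).
√(2DS/H) = √(2 × 5,020 × 148 / 6.51) = 477.757.
√((H+B)/B) = √((6.51+29.4)/29.4) = 1.1052.
Q* ≈ 528.009.
S* = Q* · H/(H+B) = 528.009 × 6.51/35.91 ≈ 95.721.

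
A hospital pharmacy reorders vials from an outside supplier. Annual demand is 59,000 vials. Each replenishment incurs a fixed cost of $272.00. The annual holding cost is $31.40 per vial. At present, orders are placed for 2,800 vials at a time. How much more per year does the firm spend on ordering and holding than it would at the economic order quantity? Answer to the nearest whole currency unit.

Extra cost ≈ $17,945 per year

EOQ = √(2DS/H) = √(2 × 59,000 × 272 / 31.4) ≈ 1011.02.
Cost at Q* = (D/Q*)S + (Q*/2)H = √(2DSH) ≈ $31,746.09.
Cost at Q = 2,800: (59,000/2,800)×272 + (2,800/2)×31.4 = $5,731.43 + $43,960.00 = $49,691.43.
Excess = $49,691.43 − $31,746.09 = $17,945.34.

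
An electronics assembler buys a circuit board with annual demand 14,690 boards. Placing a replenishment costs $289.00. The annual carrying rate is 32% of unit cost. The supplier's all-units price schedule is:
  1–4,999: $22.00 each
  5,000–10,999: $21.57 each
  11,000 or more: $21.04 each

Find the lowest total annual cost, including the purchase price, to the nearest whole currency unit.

TC* ≈ $330,911

Holding cost per unit per year at price C is H = 0.32·C.
Evaluate total cost at each tier's feasible EOQ or, if the EOQ is below the tier, at the tier's minimum quantity.
EOQ at $22.00 = 1098.2 (feasible in tier 1): TC = 14,690×$22.00 + (14,690/1098.2)×289 + (1098.2/2)×0.32×$22.00 = $330,911.45.
EOQ at $21.57 = 1109.1 < 5000, so use break Q=5000: TC = 14,690×$21.57 + (14,690/5000.0)×289 + (5000.0/2)×0.32×$21.57 = $334,968.38.
EOQ at $21.04 = 1123.0 < 11000, so use break Q=11000: TC = 14,690×$21.04 + (14,690/11000.0)×289 + (11000.0/2)×0.32×$21.04 = $346,493.95.
Lowest total cost among the candidates is at Q = 1098.2.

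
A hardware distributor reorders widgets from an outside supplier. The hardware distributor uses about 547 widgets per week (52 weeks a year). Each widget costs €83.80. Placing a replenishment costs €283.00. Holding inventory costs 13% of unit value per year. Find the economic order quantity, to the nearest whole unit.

Q* ≈ 1,216 widgets

Annual demand D = 547 × 52 = 28,444.
Holding cost H = 0.13 × €83.80 = €10.8940 per unit per year.
EOQ = √(2DS / H) = √(2 × 28,444 × 283 / 10.894).
= √(16,099,304 / 10.894) = √1,477,813.8425 ≈ 1215.654.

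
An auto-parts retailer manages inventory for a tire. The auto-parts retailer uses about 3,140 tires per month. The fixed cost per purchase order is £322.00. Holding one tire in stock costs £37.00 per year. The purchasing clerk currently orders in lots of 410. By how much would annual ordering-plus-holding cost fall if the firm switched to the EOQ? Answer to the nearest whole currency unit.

Annual demand D = 3,140 × 12 = 37,680.
EOQ = √(2DS/H) = √(2 × 37,680 × 322 / 37) ≈ 809.84.
Cost at Q* = (D/Q*)S + (Q*/2)H = √(2DSH) ≈ £29,963.96.
Cost at Q = 410: (37,680/410)×322 + (410/2)×37 = £29,592.59 + £7,585.00 = £37,177.59.
Excess = £37,177.59 − £29,963.96 = £7,213.62.

Extra cost ≈ £7,214 per year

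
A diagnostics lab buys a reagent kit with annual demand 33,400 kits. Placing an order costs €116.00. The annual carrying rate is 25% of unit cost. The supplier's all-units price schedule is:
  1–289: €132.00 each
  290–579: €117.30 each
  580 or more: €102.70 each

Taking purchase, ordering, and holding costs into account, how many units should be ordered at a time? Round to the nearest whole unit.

Holding cost per unit per year at price C is H = 0.25·C.
Candidates are each tier's EOQ (if it falls in that tier) and each price-break quantity.
Tier 1 (€132.00): EOQ = 484.6 exceeds tier's upper bound 289, so this tier is dominated.
EOQ at €117.30 = 514.0 (feasible in tier 2): TC = 33,400×€117.30 + (33,400/514.0)×116 + (514.0/2)×0.25×€117.30 = €3,932,894.27.
EOQ at €102.70 = 549.4 < 580, so use break Q=580: TC = 33,400×€102.70 + (33,400/580.0)×116 + (580.0/2)×0.25×€102.70 = €3,444,305.75.
Lowest total cost is €3,444,305.75 at Q = 580.0.

Q* ≈ 580 kits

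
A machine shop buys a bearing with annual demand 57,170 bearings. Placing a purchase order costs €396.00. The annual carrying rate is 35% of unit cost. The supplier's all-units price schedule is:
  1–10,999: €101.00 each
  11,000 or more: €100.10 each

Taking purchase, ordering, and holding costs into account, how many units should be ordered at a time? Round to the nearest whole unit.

Q* ≈ 1,132 bearings

Holding cost per unit per year at price C is H = 0.35·C.
Evaluate total cost at each tier's feasible EOQ or, if the EOQ is below the tier, at the tier's minimum quantity.
EOQ at €101.00 = 1131.8 (feasible in tier 1): TC = 57,170×€101.00 + (57,170/1131.8)×396 + (1131.8/2)×0.35×€101.00 = €5,814,177.50.
EOQ at €100.10 = 1136.8 < 11000, so use break Q=11000: TC = 57,170×€100.10 + (57,170/11000.0)×396 + (11000.0/2)×0.35×€100.10 = €5,917,467.62.
Lowest total cost is €5,814,177.50 at Q = 1131.8.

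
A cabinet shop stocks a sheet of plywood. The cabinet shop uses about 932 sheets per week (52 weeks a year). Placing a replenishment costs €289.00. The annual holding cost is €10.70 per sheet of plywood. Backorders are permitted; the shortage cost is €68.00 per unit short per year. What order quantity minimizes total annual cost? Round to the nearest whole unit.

Q* ≈ 1,741 sheets

Annual demand D = 932 × 52 = 48,464.
With planned backorders, Q* = √(2DS/H) · √((H+B)/B).
√(2DS/H) = √(2 × 48,464 × 289 / 10.7) = 1618.012.
√((H+B)/B) = √((10.7+68)/68) = 1.0758.
Q* ≈ 1740.662.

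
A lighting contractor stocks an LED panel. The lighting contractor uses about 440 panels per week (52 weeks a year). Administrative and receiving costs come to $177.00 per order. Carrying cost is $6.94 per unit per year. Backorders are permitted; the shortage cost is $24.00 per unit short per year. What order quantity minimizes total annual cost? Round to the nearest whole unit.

Annual demand D = 440 × 52 = 22,880.
With planned backorders, Q* = √(2DS/H) · √((H+B)/B).
√(2DS/H) = √(2 × 22,880 × 177 / 6.94) = 1080.314.
√((H+B)/B) = √((6.94+24)/24) = 1.1354.
Q* ≈ 1226.604.

Q* ≈ 1,227 panels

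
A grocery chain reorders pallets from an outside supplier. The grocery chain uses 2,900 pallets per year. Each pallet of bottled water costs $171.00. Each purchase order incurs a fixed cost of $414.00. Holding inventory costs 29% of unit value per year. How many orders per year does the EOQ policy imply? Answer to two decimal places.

Holding cost H = 0.29 × $171.00 = $49.5900 per unit per year.
The optimal lot size = √(2DS/H) = √(2 × 2,900 × 414 / 49.59) ≈ 220.05.
Orders per year = D / Q* = 2,900 / 220.05 ≈ 13.179.

N ≈ 13.18 orders per year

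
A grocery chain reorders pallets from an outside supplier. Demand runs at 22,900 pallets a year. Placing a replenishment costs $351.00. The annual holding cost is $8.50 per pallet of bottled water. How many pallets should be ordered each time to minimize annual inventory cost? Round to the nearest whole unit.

Q* ≈ 1,375 pallets

EOQ = √(2DS / H) = √(2 × 22,900 × 351 / 8.5).
= √(16,075,800 / 8.5) = √1,891,270.5882 ≈ 1375.235.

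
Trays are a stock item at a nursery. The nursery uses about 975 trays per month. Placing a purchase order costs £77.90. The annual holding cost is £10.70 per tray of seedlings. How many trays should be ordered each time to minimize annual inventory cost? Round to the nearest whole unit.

Annual demand D = 975 × 12 = 11,700.
EOQ = √(2DS / H) = √(2 × 11,700 × 77.9 / 10.7).
= √(1,822,860 / 10.7) = √170,360.7477 ≈ 412.748.

Q* ≈ 413 trays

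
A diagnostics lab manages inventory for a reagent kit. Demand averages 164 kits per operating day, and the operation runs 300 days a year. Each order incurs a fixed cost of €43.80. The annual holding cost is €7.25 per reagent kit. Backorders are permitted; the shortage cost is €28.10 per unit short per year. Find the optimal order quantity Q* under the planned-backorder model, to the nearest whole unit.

Annual demand D = 164 × 300 = 49,200.
With planned backorders, Q* = √(2DS/H) · √((H+B)/B).
√(2DS/H) = √(2 × 49,200 × 43.8 / 7.25) = 771.020.
√((H+B)/B) = √((7.25+28.1)/28.1) = 1.1216.
Q* ≈ 864.783.

Q* ≈ 865 kits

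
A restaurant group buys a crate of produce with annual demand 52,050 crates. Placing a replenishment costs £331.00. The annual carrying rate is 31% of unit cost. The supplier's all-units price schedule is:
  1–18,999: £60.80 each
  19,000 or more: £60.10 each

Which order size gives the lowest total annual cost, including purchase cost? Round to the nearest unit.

Q* ≈ 1,352 crates

Holding cost per unit per year at price C is H = 0.31·C.
Candidates are each tier's EOQ (if it falls in that tier) and each price-break quantity.
EOQ at £60.80 = 1352.1 (feasible in tier 1): TC = 52,050×£60.80 + (52,050/1352.1)×331 + (1352.1/2)×0.31×£60.80 = £3,190,124.26.
EOQ at £60.10 = 1359.9 < 19000, so use break Q=19000: TC = 52,050×£60.10 + (52,050/19000.0)×331 + (19000.0/2)×0.31×£60.10 = £3,306,106.27.
Lowest total cost is £3,190,124.26 at Q = 1352.1.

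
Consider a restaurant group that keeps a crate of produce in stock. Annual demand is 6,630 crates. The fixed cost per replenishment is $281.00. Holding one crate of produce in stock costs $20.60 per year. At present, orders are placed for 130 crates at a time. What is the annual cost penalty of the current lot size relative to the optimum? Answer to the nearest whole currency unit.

Extra cost ≈ $6,909 per year

EOQ = √(2DS/H) = √(2 × 6,630 × 281 / 20.6) ≈ 425.30.
Cost at Q* = (D/Q*)S + (Q*/2)H = √(2DSH) ≈ $8,761.10.
Cost at Q = 130: (6,630/130)×281 + (130/2)×20.6 = $14,331.00 + $1,339.00 = $15,670.00.
Excess = $15,670.00 − $8,761.10 = $6,908.90.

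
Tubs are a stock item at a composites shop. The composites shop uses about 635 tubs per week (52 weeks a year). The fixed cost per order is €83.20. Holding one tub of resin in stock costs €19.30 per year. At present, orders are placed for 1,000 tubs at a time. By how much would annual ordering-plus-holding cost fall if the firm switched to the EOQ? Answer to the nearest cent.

Annual demand D = 635 × 52 = 33,020.
EOQ = √(2DS/H) = √(2 × 33,020 × 83.2 / 19.3) ≈ 533.56.
Cost at Q* = (D/Q*)S + (Q*/2)H = √(2DSH) ≈ €10,297.79.
Cost at Q = 1,000: (33,020/1,000)×83.2 + (1,000/2)×19.3 = €2,747.26 + €9,650.00 = €12,397.26.
Excess = €12,397.26 − €10,297.79 = €2,099.48.

Extra cost ≈ €2,099.48 per year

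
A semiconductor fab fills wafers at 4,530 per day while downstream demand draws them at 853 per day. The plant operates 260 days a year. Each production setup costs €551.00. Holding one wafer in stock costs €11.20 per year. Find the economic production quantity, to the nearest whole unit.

Q* ≈ 5,185 wafers

Annual demand D = 853 × 260 = 221,780.
Production build-up factor (1 − d/p) = 1 − 853/4,530 = 0.8117.
Q* = √(2DS / (H(1 − d/p))) = √(2 × 221,780 × 551 / (11.2 × 0.8117)).
= √(244,401,560 / 9.091) ≈ 5184.958.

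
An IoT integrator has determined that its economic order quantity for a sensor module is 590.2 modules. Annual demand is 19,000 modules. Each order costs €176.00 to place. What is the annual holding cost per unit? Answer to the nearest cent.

H ≈ €19.20

Squaring Q* = √(2DS/H) gives Q*² = 2DS/H.
From Q* = √(2DS/H): H = 2DS / Q*² = 2 × 19,000 × 176 / 590.2² = 19.1999.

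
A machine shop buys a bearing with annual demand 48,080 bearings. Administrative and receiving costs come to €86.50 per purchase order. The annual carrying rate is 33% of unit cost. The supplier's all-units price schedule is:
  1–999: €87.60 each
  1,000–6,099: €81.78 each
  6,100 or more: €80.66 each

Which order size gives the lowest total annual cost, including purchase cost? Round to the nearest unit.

Holding cost per unit per year at price C is H = 0.33·C.
For each price level, check whether its EOQ is feasible; otherwise the best quantity at that price is the breakpoint.
EOQ at €87.60 = 536.4 (feasible in tier 1): TC = 48,080×€87.60 + (48,080/536.4)×86.5 + (536.4/2)×0.33×€87.60 = €4,227,314.52.
EOQ at €81.78 = 555.2 < 1000, so use break Q=1000: TC = 48,080×€81.78 + (48,080/1000.0)×86.5 + (1000.0/2)×0.33×€81.78 = €3,949,635.02.
EOQ at €80.66 = 559.0 < 6100, so use break Q=6100: TC = 48,080×€80.66 + (48,080/6100.0)×86.5 + (6100.0/2)×0.33×€80.66 = €3,959,998.88.
Lowest total cost is €3,949,635.02 at Q = 1000.0.

Q* ≈ 1,000 bearings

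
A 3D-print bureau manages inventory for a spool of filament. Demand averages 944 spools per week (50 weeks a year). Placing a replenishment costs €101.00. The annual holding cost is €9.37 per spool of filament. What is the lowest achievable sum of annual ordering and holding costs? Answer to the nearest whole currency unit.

Annual demand D = 944 × 50 = 47,200.
The optimal lot size = √(2DS/H) = √(2 × 47,200 × 101 / 9.37) ≈ 1008.73.
At Q*, ordering cost (D/Q*)S equals holding cost (Q*/2)H, each = √(DSH/2).
Minimum total = √(2DSH) = √(2 × 47,200 × 101 × 9.37) ≈ 9451.843.

TC* ≈ €9,452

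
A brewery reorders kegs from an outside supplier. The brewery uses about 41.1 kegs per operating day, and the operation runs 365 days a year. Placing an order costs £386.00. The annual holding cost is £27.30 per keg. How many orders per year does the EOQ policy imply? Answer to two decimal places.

Annual demand D = 41.1 × 365 = 15,001.5.
EOQ = √(2DS/H) = √(2 × 15,001.5 × 386 / 27.3) ≈ 651.32.
Orders per year = D / Q* = 15,001.5 / 651.32 ≈ 23.032.

N ≈ 23.03 orders per year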